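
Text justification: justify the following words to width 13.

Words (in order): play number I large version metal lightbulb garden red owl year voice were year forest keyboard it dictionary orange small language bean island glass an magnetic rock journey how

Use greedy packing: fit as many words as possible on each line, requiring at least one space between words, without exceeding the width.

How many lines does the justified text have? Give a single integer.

Answer: 16

Derivation:
Line 1: ['play', 'number', 'I'] (min_width=13, slack=0)
Line 2: ['large', 'version'] (min_width=13, slack=0)
Line 3: ['metal'] (min_width=5, slack=8)
Line 4: ['lightbulb'] (min_width=9, slack=4)
Line 5: ['garden', 'red'] (min_width=10, slack=3)
Line 6: ['owl', 'year'] (min_width=8, slack=5)
Line 7: ['voice', 'were'] (min_width=10, slack=3)
Line 8: ['year', 'forest'] (min_width=11, slack=2)
Line 9: ['keyboard', 'it'] (min_width=11, slack=2)
Line 10: ['dictionary'] (min_width=10, slack=3)
Line 11: ['orange', 'small'] (min_width=12, slack=1)
Line 12: ['language', 'bean'] (min_width=13, slack=0)
Line 13: ['island', 'glass'] (min_width=12, slack=1)
Line 14: ['an', 'magnetic'] (min_width=11, slack=2)
Line 15: ['rock', 'journey'] (min_width=12, slack=1)
Line 16: ['how'] (min_width=3, slack=10)
Total lines: 16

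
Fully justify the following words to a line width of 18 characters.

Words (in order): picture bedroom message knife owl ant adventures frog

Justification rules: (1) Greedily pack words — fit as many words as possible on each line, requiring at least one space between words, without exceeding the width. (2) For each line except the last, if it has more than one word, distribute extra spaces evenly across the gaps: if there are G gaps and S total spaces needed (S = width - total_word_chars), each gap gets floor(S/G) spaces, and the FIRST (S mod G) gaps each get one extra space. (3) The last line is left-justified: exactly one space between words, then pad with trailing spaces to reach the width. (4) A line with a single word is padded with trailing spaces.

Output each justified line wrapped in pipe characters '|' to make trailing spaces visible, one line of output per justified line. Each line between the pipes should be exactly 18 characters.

Answer: |picture    bedroom|
|message  knife owl|
|ant     adventures|
|frog              |

Derivation:
Line 1: ['picture', 'bedroom'] (min_width=15, slack=3)
Line 2: ['message', 'knife', 'owl'] (min_width=17, slack=1)
Line 3: ['ant', 'adventures'] (min_width=14, slack=4)
Line 4: ['frog'] (min_width=4, slack=14)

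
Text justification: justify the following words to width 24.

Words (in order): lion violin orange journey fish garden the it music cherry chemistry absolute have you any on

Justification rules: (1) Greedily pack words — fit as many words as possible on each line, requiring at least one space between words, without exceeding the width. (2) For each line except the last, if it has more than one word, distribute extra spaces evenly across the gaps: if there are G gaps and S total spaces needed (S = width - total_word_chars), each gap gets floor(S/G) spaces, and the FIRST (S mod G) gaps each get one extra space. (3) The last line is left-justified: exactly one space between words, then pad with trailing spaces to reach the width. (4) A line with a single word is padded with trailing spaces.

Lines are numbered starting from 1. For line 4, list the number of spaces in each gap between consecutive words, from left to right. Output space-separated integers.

Line 1: ['lion', 'violin', 'orange'] (min_width=18, slack=6)
Line 2: ['journey', 'fish', 'garden', 'the'] (min_width=23, slack=1)
Line 3: ['it', 'music', 'cherry'] (min_width=15, slack=9)
Line 4: ['chemistry', 'absolute', 'have'] (min_width=23, slack=1)
Line 5: ['you', 'any', 'on'] (min_width=10, slack=14)

Answer: 2 1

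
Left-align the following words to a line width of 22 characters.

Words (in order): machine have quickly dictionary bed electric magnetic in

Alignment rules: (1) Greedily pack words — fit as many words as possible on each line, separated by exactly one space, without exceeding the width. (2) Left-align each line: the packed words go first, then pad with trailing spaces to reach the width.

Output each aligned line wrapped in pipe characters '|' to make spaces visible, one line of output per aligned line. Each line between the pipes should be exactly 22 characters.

Answer: |machine have quickly  |
|dictionary bed        |
|electric magnetic in  |

Derivation:
Line 1: ['machine', 'have', 'quickly'] (min_width=20, slack=2)
Line 2: ['dictionary', 'bed'] (min_width=14, slack=8)
Line 3: ['electric', 'magnetic', 'in'] (min_width=20, slack=2)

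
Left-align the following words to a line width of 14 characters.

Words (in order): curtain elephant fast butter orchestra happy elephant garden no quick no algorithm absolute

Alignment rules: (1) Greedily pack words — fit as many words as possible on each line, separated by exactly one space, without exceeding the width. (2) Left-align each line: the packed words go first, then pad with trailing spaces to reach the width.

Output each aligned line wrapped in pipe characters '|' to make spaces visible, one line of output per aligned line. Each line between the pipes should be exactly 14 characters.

Answer: |curtain       |
|elephant fast |
|butter        |
|orchestra     |
|happy elephant|
|garden no     |
|quick no      |
|algorithm     |
|absolute      |

Derivation:
Line 1: ['curtain'] (min_width=7, slack=7)
Line 2: ['elephant', 'fast'] (min_width=13, slack=1)
Line 3: ['butter'] (min_width=6, slack=8)
Line 4: ['orchestra'] (min_width=9, slack=5)
Line 5: ['happy', 'elephant'] (min_width=14, slack=0)
Line 6: ['garden', 'no'] (min_width=9, slack=5)
Line 7: ['quick', 'no'] (min_width=8, slack=6)
Line 8: ['algorithm'] (min_width=9, slack=5)
Line 9: ['absolute'] (min_width=8, slack=6)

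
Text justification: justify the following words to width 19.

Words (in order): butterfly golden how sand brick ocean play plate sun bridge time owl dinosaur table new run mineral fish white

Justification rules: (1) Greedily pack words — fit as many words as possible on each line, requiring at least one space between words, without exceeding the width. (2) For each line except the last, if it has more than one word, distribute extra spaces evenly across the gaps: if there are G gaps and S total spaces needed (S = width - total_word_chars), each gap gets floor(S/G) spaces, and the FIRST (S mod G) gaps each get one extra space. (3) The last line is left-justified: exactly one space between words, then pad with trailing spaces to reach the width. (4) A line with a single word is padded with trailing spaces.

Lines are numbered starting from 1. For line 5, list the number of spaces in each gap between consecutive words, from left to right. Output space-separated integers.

Answer: 2 1

Derivation:
Line 1: ['butterfly', 'golden'] (min_width=16, slack=3)
Line 2: ['how', 'sand', 'brick'] (min_width=14, slack=5)
Line 3: ['ocean', 'play', 'plate'] (min_width=16, slack=3)
Line 4: ['sun', 'bridge', 'time', 'owl'] (min_width=19, slack=0)
Line 5: ['dinosaur', 'table', 'new'] (min_width=18, slack=1)
Line 6: ['run', 'mineral', 'fish'] (min_width=16, slack=3)
Line 7: ['white'] (min_width=5, slack=14)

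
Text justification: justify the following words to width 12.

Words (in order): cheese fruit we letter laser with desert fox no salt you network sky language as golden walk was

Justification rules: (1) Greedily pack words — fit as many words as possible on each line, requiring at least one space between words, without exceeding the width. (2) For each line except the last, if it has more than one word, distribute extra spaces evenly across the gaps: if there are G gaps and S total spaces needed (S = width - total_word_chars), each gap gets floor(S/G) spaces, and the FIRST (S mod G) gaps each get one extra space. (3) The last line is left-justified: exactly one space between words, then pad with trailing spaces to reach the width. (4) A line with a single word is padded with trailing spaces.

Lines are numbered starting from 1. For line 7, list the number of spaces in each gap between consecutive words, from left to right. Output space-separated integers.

Line 1: ['cheese', 'fruit'] (min_width=12, slack=0)
Line 2: ['we', 'letter'] (min_width=9, slack=3)
Line 3: ['laser', 'with'] (min_width=10, slack=2)
Line 4: ['desert', 'fox'] (min_width=10, slack=2)
Line 5: ['no', 'salt', 'you'] (min_width=11, slack=1)
Line 6: ['network', 'sky'] (min_width=11, slack=1)
Line 7: ['language', 'as'] (min_width=11, slack=1)
Line 8: ['golden', 'walk'] (min_width=11, slack=1)
Line 9: ['was'] (min_width=3, slack=9)

Answer: 2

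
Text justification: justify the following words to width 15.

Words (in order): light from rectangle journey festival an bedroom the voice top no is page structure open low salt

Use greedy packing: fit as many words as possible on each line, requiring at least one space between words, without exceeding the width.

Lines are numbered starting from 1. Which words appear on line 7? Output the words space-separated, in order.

Line 1: ['light', 'from'] (min_width=10, slack=5)
Line 2: ['rectangle'] (min_width=9, slack=6)
Line 3: ['journey'] (min_width=7, slack=8)
Line 4: ['festival', 'an'] (min_width=11, slack=4)
Line 5: ['bedroom', 'the'] (min_width=11, slack=4)
Line 6: ['voice', 'top', 'no', 'is'] (min_width=15, slack=0)
Line 7: ['page', 'structure'] (min_width=14, slack=1)
Line 8: ['open', 'low', 'salt'] (min_width=13, slack=2)

Answer: page structure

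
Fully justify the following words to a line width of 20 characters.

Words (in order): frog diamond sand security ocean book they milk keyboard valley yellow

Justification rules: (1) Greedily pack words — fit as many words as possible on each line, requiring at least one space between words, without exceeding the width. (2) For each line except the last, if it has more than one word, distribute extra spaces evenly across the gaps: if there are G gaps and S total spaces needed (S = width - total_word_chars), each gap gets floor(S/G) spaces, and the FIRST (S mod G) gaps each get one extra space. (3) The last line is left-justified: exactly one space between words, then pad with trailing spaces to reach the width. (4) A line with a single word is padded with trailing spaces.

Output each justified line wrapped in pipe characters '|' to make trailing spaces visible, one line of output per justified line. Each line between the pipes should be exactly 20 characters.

Line 1: ['frog', 'diamond', 'sand'] (min_width=17, slack=3)
Line 2: ['security', 'ocean', 'book'] (min_width=19, slack=1)
Line 3: ['they', 'milk', 'keyboard'] (min_width=18, slack=2)
Line 4: ['valley', 'yellow'] (min_width=13, slack=7)

Answer: |frog   diamond  sand|
|security  ocean book|
|they  milk  keyboard|
|valley yellow       |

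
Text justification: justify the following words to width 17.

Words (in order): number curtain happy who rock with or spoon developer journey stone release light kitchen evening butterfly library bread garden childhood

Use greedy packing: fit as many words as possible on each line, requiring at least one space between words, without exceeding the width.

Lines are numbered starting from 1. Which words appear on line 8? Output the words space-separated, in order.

Line 1: ['number', 'curtain'] (min_width=14, slack=3)
Line 2: ['happy', 'who', 'rock'] (min_width=14, slack=3)
Line 3: ['with', 'or', 'spoon'] (min_width=13, slack=4)
Line 4: ['developer', 'journey'] (min_width=17, slack=0)
Line 5: ['stone', 'release'] (min_width=13, slack=4)
Line 6: ['light', 'kitchen'] (min_width=13, slack=4)
Line 7: ['evening', 'butterfly'] (min_width=17, slack=0)
Line 8: ['library', 'bread'] (min_width=13, slack=4)
Line 9: ['garden', 'childhood'] (min_width=16, slack=1)

Answer: library bread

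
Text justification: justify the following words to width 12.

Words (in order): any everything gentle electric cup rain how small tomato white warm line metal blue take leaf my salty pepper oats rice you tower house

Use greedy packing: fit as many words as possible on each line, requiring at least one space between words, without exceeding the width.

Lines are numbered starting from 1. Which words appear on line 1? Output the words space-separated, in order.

Line 1: ['any'] (min_width=3, slack=9)
Line 2: ['everything'] (min_width=10, slack=2)
Line 3: ['gentle'] (min_width=6, slack=6)
Line 4: ['electric', 'cup'] (min_width=12, slack=0)
Line 5: ['rain', 'how'] (min_width=8, slack=4)
Line 6: ['small', 'tomato'] (min_width=12, slack=0)
Line 7: ['white', 'warm'] (min_width=10, slack=2)
Line 8: ['line', 'metal'] (min_width=10, slack=2)
Line 9: ['blue', 'take'] (min_width=9, slack=3)
Line 10: ['leaf', 'my'] (min_width=7, slack=5)
Line 11: ['salty', 'pepper'] (min_width=12, slack=0)
Line 12: ['oats', 'rice'] (min_width=9, slack=3)
Line 13: ['you', 'tower'] (min_width=9, slack=3)
Line 14: ['house'] (min_width=5, slack=7)

Answer: any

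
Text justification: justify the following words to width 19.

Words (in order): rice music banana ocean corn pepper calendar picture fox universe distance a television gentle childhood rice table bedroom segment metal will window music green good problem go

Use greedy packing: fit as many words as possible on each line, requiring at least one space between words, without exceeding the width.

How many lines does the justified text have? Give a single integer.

Line 1: ['rice', 'music', 'banana'] (min_width=17, slack=2)
Line 2: ['ocean', 'corn', 'pepper'] (min_width=17, slack=2)
Line 3: ['calendar', 'picture'] (min_width=16, slack=3)
Line 4: ['fox', 'universe'] (min_width=12, slack=7)
Line 5: ['distance', 'a'] (min_width=10, slack=9)
Line 6: ['television', 'gentle'] (min_width=17, slack=2)
Line 7: ['childhood', 'rice'] (min_width=14, slack=5)
Line 8: ['table', 'bedroom'] (min_width=13, slack=6)
Line 9: ['segment', 'metal', 'will'] (min_width=18, slack=1)
Line 10: ['window', 'music', 'green'] (min_width=18, slack=1)
Line 11: ['good', 'problem', 'go'] (min_width=15, slack=4)
Total lines: 11

Answer: 11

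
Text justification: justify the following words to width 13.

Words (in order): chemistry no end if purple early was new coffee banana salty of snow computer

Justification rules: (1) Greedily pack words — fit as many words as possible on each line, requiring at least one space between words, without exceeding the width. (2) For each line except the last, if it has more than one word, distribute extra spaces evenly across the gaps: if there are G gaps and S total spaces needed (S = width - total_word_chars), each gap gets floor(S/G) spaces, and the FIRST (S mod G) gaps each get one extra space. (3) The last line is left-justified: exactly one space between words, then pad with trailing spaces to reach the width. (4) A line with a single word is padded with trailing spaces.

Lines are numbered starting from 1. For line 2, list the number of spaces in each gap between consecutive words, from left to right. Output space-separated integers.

Line 1: ['chemistry', 'no'] (min_width=12, slack=1)
Line 2: ['end', 'if', 'purple'] (min_width=13, slack=0)
Line 3: ['early', 'was', 'new'] (min_width=13, slack=0)
Line 4: ['coffee', 'banana'] (min_width=13, slack=0)
Line 5: ['salty', 'of', 'snow'] (min_width=13, slack=0)
Line 6: ['computer'] (min_width=8, slack=5)

Answer: 1 1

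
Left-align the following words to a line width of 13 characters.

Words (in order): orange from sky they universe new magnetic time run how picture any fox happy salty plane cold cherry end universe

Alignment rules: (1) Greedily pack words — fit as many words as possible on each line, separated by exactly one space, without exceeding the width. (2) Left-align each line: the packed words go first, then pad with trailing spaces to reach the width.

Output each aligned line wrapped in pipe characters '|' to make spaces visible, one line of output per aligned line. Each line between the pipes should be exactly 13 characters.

Line 1: ['orange', 'from'] (min_width=11, slack=2)
Line 2: ['sky', 'they'] (min_width=8, slack=5)
Line 3: ['universe', 'new'] (min_width=12, slack=1)
Line 4: ['magnetic', 'time'] (min_width=13, slack=0)
Line 5: ['run', 'how'] (min_width=7, slack=6)
Line 6: ['picture', 'any'] (min_width=11, slack=2)
Line 7: ['fox', 'happy'] (min_width=9, slack=4)
Line 8: ['salty', 'plane'] (min_width=11, slack=2)
Line 9: ['cold', 'cherry'] (min_width=11, slack=2)
Line 10: ['end', 'universe'] (min_width=12, slack=1)

Answer: |orange from  |
|sky they     |
|universe new |
|magnetic time|
|run how      |
|picture any  |
|fox happy    |
|salty plane  |
|cold cherry  |
|end universe |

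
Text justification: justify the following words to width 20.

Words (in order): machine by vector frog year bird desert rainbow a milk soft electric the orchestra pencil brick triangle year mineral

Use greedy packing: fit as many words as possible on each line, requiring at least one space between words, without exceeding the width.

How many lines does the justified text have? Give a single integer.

Answer: 7

Derivation:
Line 1: ['machine', 'by', 'vector'] (min_width=17, slack=3)
Line 2: ['frog', 'year', 'bird'] (min_width=14, slack=6)
Line 3: ['desert', 'rainbow', 'a'] (min_width=16, slack=4)
Line 4: ['milk', 'soft', 'electric'] (min_width=18, slack=2)
Line 5: ['the', 'orchestra', 'pencil'] (min_width=20, slack=0)
Line 6: ['brick', 'triangle', 'year'] (min_width=19, slack=1)
Line 7: ['mineral'] (min_width=7, slack=13)
Total lines: 7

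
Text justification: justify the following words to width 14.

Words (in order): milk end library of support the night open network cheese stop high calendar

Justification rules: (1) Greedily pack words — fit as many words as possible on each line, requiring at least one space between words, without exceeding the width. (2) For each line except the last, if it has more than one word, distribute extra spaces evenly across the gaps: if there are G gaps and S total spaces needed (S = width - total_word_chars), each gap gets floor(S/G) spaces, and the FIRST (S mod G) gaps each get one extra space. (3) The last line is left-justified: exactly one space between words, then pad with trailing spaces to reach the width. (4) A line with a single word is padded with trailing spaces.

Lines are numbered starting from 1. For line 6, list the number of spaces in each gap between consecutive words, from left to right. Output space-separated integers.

Line 1: ['milk', 'end'] (min_width=8, slack=6)
Line 2: ['library', 'of'] (min_width=10, slack=4)
Line 3: ['support', 'the'] (min_width=11, slack=3)
Line 4: ['night', 'open'] (min_width=10, slack=4)
Line 5: ['network', 'cheese'] (min_width=14, slack=0)
Line 6: ['stop', 'high'] (min_width=9, slack=5)
Line 7: ['calendar'] (min_width=8, slack=6)

Answer: 6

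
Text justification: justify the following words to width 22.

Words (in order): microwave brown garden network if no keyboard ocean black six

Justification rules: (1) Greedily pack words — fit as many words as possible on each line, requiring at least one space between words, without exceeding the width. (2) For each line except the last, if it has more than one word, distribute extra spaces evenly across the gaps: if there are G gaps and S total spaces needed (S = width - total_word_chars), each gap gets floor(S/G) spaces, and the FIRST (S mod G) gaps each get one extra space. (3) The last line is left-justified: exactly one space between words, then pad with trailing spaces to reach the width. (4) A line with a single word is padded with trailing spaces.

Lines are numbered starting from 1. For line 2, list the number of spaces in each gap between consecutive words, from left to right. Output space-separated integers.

Line 1: ['microwave', 'brown', 'garden'] (min_width=22, slack=0)
Line 2: ['network', 'if', 'no', 'keyboard'] (min_width=22, slack=0)
Line 3: ['ocean', 'black', 'six'] (min_width=15, slack=7)

Answer: 1 1 1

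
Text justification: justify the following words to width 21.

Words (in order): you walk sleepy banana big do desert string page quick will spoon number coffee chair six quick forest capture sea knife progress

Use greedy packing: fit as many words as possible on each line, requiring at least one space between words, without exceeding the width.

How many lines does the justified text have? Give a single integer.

Line 1: ['you', 'walk', 'sleepy'] (min_width=15, slack=6)
Line 2: ['banana', 'big', 'do', 'desert'] (min_width=20, slack=1)
Line 3: ['string', 'page', 'quick'] (min_width=17, slack=4)
Line 4: ['will', 'spoon', 'number'] (min_width=17, slack=4)
Line 5: ['coffee', 'chair', 'six'] (min_width=16, slack=5)
Line 6: ['quick', 'forest', 'capture'] (min_width=20, slack=1)
Line 7: ['sea', 'knife', 'progress'] (min_width=18, slack=3)
Total lines: 7

Answer: 7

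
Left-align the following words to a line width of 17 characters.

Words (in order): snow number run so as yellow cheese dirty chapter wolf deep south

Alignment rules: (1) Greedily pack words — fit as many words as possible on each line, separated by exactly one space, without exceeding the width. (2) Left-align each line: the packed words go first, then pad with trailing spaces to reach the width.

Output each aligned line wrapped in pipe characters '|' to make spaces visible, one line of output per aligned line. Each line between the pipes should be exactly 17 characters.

Answer: |snow number run  |
|so as yellow     |
|cheese dirty     |
|chapter wolf deep|
|south            |

Derivation:
Line 1: ['snow', 'number', 'run'] (min_width=15, slack=2)
Line 2: ['so', 'as', 'yellow'] (min_width=12, slack=5)
Line 3: ['cheese', 'dirty'] (min_width=12, slack=5)
Line 4: ['chapter', 'wolf', 'deep'] (min_width=17, slack=0)
Line 5: ['south'] (min_width=5, slack=12)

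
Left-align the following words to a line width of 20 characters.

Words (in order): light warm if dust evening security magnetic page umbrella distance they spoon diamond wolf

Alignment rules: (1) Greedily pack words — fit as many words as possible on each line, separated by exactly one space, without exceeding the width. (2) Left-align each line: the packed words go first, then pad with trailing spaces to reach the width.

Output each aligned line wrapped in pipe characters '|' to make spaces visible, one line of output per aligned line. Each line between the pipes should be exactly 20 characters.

Answer: |light warm if dust  |
|evening security    |
|magnetic page       |
|umbrella distance   |
|they spoon diamond  |
|wolf                |

Derivation:
Line 1: ['light', 'warm', 'if', 'dust'] (min_width=18, slack=2)
Line 2: ['evening', 'security'] (min_width=16, slack=4)
Line 3: ['magnetic', 'page'] (min_width=13, slack=7)
Line 4: ['umbrella', 'distance'] (min_width=17, slack=3)
Line 5: ['they', 'spoon', 'diamond'] (min_width=18, slack=2)
Line 6: ['wolf'] (min_width=4, slack=16)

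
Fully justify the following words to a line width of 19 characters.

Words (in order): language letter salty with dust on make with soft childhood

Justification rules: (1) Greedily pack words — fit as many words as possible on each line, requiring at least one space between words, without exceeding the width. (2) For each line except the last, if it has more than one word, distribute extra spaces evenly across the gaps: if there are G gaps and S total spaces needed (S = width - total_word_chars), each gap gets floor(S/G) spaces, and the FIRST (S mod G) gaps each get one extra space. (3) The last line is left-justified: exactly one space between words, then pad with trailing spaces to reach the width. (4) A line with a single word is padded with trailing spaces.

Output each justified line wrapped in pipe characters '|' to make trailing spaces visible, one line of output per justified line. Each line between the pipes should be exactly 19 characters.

Line 1: ['language', 'letter'] (min_width=15, slack=4)
Line 2: ['salty', 'with', 'dust', 'on'] (min_width=18, slack=1)
Line 3: ['make', 'with', 'soft'] (min_width=14, slack=5)
Line 4: ['childhood'] (min_width=9, slack=10)

Answer: |language     letter|
|salty  with dust on|
|make    with   soft|
|childhood          |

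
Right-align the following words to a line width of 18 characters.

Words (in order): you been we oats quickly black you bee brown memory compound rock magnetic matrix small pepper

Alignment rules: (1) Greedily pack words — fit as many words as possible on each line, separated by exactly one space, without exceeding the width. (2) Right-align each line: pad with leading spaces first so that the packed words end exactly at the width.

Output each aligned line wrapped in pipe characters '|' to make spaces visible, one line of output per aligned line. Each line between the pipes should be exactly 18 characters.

Line 1: ['you', 'been', 'we', 'oats'] (min_width=16, slack=2)
Line 2: ['quickly', 'black', 'you'] (min_width=17, slack=1)
Line 3: ['bee', 'brown', 'memory'] (min_width=16, slack=2)
Line 4: ['compound', 'rock'] (min_width=13, slack=5)
Line 5: ['magnetic', 'matrix'] (min_width=15, slack=3)
Line 6: ['small', 'pepper'] (min_width=12, slack=6)

Answer: |  you been we oats|
| quickly black you|
|  bee brown memory|
|     compound rock|
|   magnetic matrix|
|      small pepper|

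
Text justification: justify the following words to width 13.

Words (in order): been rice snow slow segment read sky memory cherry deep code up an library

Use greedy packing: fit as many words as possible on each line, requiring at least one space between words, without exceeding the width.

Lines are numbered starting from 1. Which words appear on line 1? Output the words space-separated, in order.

Answer: been rice

Derivation:
Line 1: ['been', 'rice'] (min_width=9, slack=4)
Line 2: ['snow', 'slow'] (min_width=9, slack=4)
Line 3: ['segment', 'read'] (min_width=12, slack=1)
Line 4: ['sky', 'memory'] (min_width=10, slack=3)
Line 5: ['cherry', 'deep'] (min_width=11, slack=2)
Line 6: ['code', 'up', 'an'] (min_width=10, slack=3)
Line 7: ['library'] (min_width=7, slack=6)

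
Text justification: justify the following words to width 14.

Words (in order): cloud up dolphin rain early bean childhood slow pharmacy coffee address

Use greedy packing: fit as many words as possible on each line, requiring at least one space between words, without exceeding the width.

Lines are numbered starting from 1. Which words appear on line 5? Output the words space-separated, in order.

Line 1: ['cloud', 'up'] (min_width=8, slack=6)
Line 2: ['dolphin', 'rain'] (min_width=12, slack=2)
Line 3: ['early', 'bean'] (min_width=10, slack=4)
Line 4: ['childhood', 'slow'] (min_width=14, slack=0)
Line 5: ['pharmacy'] (min_width=8, slack=6)
Line 6: ['coffee', 'address'] (min_width=14, slack=0)

Answer: pharmacy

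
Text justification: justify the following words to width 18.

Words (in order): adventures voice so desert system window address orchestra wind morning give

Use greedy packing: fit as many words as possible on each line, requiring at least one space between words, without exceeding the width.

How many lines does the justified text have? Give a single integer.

Line 1: ['adventures', 'voice'] (min_width=16, slack=2)
Line 2: ['so', 'desert', 'system'] (min_width=16, slack=2)
Line 3: ['window', 'address'] (min_width=14, slack=4)
Line 4: ['orchestra', 'wind'] (min_width=14, slack=4)
Line 5: ['morning', 'give'] (min_width=12, slack=6)
Total lines: 5

Answer: 5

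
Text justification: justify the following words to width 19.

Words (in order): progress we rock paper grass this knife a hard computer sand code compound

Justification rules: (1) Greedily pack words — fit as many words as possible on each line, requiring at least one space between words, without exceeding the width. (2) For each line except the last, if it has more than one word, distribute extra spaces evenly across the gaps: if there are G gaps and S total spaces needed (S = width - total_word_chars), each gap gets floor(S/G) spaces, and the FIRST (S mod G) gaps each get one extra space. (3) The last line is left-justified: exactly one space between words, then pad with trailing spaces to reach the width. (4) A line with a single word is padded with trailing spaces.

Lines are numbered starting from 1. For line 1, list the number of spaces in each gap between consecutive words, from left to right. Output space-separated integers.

Line 1: ['progress', 'we', 'rock'] (min_width=16, slack=3)
Line 2: ['paper', 'grass', 'this'] (min_width=16, slack=3)
Line 3: ['knife', 'a', 'hard'] (min_width=12, slack=7)
Line 4: ['computer', 'sand', 'code'] (min_width=18, slack=1)
Line 5: ['compound'] (min_width=8, slack=11)

Answer: 3 2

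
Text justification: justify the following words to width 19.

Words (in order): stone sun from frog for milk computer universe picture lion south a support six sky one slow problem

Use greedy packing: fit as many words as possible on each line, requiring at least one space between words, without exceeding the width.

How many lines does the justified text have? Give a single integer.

Answer: 6

Derivation:
Line 1: ['stone', 'sun', 'from', 'frog'] (min_width=19, slack=0)
Line 2: ['for', 'milk', 'computer'] (min_width=17, slack=2)
Line 3: ['universe', 'picture'] (min_width=16, slack=3)
Line 4: ['lion', 'south', 'a'] (min_width=12, slack=7)
Line 5: ['support', 'six', 'sky', 'one'] (min_width=19, slack=0)
Line 6: ['slow', 'problem'] (min_width=12, slack=7)
Total lines: 6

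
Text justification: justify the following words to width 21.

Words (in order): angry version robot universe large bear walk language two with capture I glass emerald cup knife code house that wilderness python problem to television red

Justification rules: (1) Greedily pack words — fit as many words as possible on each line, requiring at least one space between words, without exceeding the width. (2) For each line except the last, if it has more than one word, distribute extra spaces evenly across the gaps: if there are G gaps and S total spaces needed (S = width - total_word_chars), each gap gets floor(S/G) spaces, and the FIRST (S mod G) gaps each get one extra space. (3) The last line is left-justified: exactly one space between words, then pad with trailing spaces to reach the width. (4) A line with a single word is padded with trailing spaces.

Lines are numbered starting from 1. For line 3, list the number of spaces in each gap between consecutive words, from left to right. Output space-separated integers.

Line 1: ['angry', 'version', 'robot'] (min_width=19, slack=2)
Line 2: ['universe', 'large', 'bear'] (min_width=19, slack=2)
Line 3: ['walk', 'language', 'two'] (min_width=17, slack=4)
Line 4: ['with', 'capture', 'I', 'glass'] (min_width=20, slack=1)
Line 5: ['emerald', 'cup', 'knife'] (min_width=17, slack=4)
Line 6: ['code', 'house', 'that'] (min_width=15, slack=6)
Line 7: ['wilderness', 'python'] (min_width=17, slack=4)
Line 8: ['problem', 'to', 'television'] (min_width=21, slack=0)
Line 9: ['red'] (min_width=3, slack=18)

Answer: 3 3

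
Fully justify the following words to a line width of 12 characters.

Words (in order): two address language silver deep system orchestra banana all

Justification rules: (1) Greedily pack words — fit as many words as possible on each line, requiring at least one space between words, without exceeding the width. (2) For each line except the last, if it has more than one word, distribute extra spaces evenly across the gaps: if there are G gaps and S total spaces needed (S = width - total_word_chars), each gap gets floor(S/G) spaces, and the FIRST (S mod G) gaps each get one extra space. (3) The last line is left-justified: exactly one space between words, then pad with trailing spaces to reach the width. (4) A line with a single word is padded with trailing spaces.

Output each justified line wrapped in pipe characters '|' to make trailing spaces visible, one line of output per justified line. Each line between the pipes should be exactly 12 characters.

Answer: |two  address|
|language    |
|silver  deep|
|system      |
|orchestra   |
|banana all  |

Derivation:
Line 1: ['two', 'address'] (min_width=11, slack=1)
Line 2: ['language'] (min_width=8, slack=4)
Line 3: ['silver', 'deep'] (min_width=11, slack=1)
Line 4: ['system'] (min_width=6, slack=6)
Line 5: ['orchestra'] (min_width=9, slack=3)
Line 6: ['banana', 'all'] (min_width=10, slack=2)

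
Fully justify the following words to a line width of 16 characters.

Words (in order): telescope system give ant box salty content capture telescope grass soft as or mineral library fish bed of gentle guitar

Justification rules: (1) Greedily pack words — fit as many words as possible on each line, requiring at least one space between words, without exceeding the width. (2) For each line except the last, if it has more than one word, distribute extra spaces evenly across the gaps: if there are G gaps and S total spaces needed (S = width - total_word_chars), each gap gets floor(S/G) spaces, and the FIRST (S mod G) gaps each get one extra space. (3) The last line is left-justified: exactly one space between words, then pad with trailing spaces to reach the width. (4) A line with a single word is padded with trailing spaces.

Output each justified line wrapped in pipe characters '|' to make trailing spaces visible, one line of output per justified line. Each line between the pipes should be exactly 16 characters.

Line 1: ['telescope', 'system'] (min_width=16, slack=0)
Line 2: ['give', 'ant', 'box'] (min_width=12, slack=4)
Line 3: ['salty', 'content'] (min_width=13, slack=3)
Line 4: ['capture'] (min_width=7, slack=9)
Line 5: ['telescope', 'grass'] (min_width=15, slack=1)
Line 6: ['soft', 'as', 'or'] (min_width=10, slack=6)
Line 7: ['mineral', 'library'] (min_width=15, slack=1)
Line 8: ['fish', 'bed', 'of'] (min_width=11, slack=5)
Line 9: ['gentle', 'guitar'] (min_width=13, slack=3)

Answer: |telescope system|
|give   ant   box|
|salty    content|
|capture         |
|telescope  grass|
|soft    as    or|
|mineral  library|
|fish    bed   of|
|gentle guitar   |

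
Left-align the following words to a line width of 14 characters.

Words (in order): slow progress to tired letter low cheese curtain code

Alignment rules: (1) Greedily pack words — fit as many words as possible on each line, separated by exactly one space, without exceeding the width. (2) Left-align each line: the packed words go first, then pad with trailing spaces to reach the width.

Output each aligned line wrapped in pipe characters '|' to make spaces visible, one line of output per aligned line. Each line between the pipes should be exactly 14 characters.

Line 1: ['slow', 'progress'] (min_width=13, slack=1)
Line 2: ['to', 'tired'] (min_width=8, slack=6)
Line 3: ['letter', 'low'] (min_width=10, slack=4)
Line 4: ['cheese', 'curtain'] (min_width=14, slack=0)
Line 5: ['code'] (min_width=4, slack=10)

Answer: |slow progress |
|to tired      |
|letter low    |
|cheese curtain|
|code          |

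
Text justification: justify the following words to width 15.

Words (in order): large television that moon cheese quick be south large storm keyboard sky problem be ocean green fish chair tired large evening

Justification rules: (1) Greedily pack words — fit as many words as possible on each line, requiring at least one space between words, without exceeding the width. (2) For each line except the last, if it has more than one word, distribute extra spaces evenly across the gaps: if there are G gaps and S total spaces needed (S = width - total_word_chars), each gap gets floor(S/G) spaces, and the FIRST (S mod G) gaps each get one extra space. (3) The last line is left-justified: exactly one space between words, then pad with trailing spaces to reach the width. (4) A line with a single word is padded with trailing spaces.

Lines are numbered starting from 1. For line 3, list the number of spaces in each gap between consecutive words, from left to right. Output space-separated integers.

Answer: 5

Derivation:
Line 1: ['large'] (min_width=5, slack=10)
Line 2: ['television', 'that'] (min_width=15, slack=0)
Line 3: ['moon', 'cheese'] (min_width=11, slack=4)
Line 4: ['quick', 'be', 'south'] (min_width=14, slack=1)
Line 5: ['large', 'storm'] (min_width=11, slack=4)
Line 6: ['keyboard', 'sky'] (min_width=12, slack=3)
Line 7: ['problem', 'be'] (min_width=10, slack=5)
Line 8: ['ocean', 'green'] (min_width=11, slack=4)
Line 9: ['fish', 'chair'] (min_width=10, slack=5)
Line 10: ['tired', 'large'] (min_width=11, slack=4)
Line 11: ['evening'] (min_width=7, slack=8)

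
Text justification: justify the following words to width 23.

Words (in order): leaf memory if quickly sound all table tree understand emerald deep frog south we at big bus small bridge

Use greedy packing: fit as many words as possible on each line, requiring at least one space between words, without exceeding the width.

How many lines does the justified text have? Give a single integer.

Answer: 5

Derivation:
Line 1: ['leaf', 'memory', 'if', 'quickly'] (min_width=22, slack=1)
Line 2: ['sound', 'all', 'table', 'tree'] (min_width=20, slack=3)
Line 3: ['understand', 'emerald', 'deep'] (min_width=23, slack=0)
Line 4: ['frog', 'south', 'we', 'at', 'big'] (min_width=20, slack=3)
Line 5: ['bus', 'small', 'bridge'] (min_width=16, slack=7)
Total lines: 5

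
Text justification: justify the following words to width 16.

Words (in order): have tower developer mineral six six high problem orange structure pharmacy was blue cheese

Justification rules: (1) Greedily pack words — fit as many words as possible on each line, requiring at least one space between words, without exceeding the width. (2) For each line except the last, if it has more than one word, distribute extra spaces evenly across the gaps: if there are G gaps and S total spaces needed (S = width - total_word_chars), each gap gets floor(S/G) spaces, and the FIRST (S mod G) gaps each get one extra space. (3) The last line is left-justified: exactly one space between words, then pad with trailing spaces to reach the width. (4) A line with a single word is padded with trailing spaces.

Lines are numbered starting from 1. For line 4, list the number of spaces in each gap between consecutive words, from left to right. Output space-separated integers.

Answer: 5

Derivation:
Line 1: ['have', 'tower'] (min_width=10, slack=6)
Line 2: ['developer'] (min_width=9, slack=7)
Line 3: ['mineral', 'six', 'six'] (min_width=15, slack=1)
Line 4: ['high', 'problem'] (min_width=12, slack=4)
Line 5: ['orange', 'structure'] (min_width=16, slack=0)
Line 6: ['pharmacy', 'was'] (min_width=12, slack=4)
Line 7: ['blue', 'cheese'] (min_width=11, slack=5)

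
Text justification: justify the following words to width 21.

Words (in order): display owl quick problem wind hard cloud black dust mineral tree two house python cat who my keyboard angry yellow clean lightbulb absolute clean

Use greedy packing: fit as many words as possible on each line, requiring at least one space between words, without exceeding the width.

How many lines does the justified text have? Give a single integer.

Answer: 9

Derivation:
Line 1: ['display', 'owl', 'quick'] (min_width=17, slack=4)
Line 2: ['problem', 'wind', 'hard'] (min_width=17, slack=4)
Line 3: ['cloud', 'black', 'dust'] (min_width=16, slack=5)
Line 4: ['mineral', 'tree', 'two'] (min_width=16, slack=5)
Line 5: ['house', 'python', 'cat', 'who'] (min_width=20, slack=1)
Line 6: ['my', 'keyboard', 'angry'] (min_width=17, slack=4)
Line 7: ['yellow', 'clean'] (min_width=12, slack=9)
Line 8: ['lightbulb', 'absolute'] (min_width=18, slack=3)
Line 9: ['clean'] (min_width=5, slack=16)
Total lines: 9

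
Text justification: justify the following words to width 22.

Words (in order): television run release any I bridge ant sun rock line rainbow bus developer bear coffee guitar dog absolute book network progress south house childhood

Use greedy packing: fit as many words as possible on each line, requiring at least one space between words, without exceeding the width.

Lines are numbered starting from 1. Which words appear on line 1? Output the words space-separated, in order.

Line 1: ['television', 'run', 'release'] (min_width=22, slack=0)
Line 2: ['any', 'I', 'bridge', 'ant', 'sun'] (min_width=20, slack=2)
Line 3: ['rock', 'line', 'rainbow', 'bus'] (min_width=21, slack=1)
Line 4: ['developer', 'bear', 'coffee'] (min_width=21, slack=1)
Line 5: ['guitar', 'dog', 'absolute'] (min_width=19, slack=3)
Line 6: ['book', 'network', 'progress'] (min_width=21, slack=1)
Line 7: ['south', 'house', 'childhood'] (min_width=21, slack=1)

Answer: television run release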